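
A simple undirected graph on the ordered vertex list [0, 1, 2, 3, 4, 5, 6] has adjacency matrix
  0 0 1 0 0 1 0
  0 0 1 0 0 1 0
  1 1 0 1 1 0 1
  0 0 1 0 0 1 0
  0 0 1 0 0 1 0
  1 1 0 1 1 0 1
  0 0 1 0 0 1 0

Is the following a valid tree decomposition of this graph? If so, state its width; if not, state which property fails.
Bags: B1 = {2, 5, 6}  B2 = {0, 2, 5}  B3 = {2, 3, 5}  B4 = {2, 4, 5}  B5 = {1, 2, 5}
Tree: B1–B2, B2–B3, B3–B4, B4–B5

Every vertex of G appears in some bag (union = {0, 1, 2, 3, 4, 5, 6}); every edge is covered by a bag; and for each vertex v the set of bags containing v is connected in the bag tree. The decomposition is therefore valid. The largest bag has 3 vertices, so the width is 2.

Yes; width 2.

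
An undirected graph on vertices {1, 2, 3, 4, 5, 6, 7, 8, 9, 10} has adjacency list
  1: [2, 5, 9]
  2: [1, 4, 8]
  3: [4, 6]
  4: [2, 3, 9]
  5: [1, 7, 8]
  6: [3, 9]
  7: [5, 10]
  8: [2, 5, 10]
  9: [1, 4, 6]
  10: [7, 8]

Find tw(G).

A width-2 tree decomposition is:
Bags: B1 = {7, 8, 10}  B2 = {5, 7, 8}  B3 = {2, 5, 8}  B4 = {1, 2, 5}  B5 = {1, 2, 4}  B6 = {1, 4, 9}  B7 = {3, 4, 9}  B8 = {3, 6, 9}
Tree: B1–B2, B2–B3, B3–B4, B4–B5, B5–B6, B6–B7, B7–B8
Each bag holds 3 vertices, so the decomposition has width 2, which upper-bounds the treewidth. The edges 10–7–5–8–10 form a cycle, so G is not a tree and its treewidth is at least 2. Therefore the treewidth is 2.

2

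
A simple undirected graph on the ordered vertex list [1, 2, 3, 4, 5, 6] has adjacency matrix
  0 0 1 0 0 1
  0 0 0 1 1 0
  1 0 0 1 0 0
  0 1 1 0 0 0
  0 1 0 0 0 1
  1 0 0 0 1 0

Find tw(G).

2

A width-2 tree decomposition is:
Bags: B1 = {1, 3, 4}  B2 = {1, 4, 6}  B3 = {4, 5, 6}  B4 = {2, 4, 5}
Tree: B1–B2, B2–B3, B3–B4
Every bag has size at most 3, so the width is 3 − 1 = 2 and tw(G) ≤ 2. For the lower bound, G contains the cycle 4–3–1–6–5–2–4, so G is not a forest; only forests have treewidth ≤ 1, hence tw(G) ≥ 2. Hence tw(G) = 2 exactly.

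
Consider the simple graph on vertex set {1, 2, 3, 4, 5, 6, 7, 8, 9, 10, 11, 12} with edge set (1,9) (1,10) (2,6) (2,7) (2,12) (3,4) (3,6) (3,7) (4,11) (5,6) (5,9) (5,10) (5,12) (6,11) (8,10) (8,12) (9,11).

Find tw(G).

A width-3 tree decomposition is:
Bags: B1 = {2, 3, 4, 7}  B2 = {2, 3, 4, 6}  B3 = {2, 4, 6, 11}  B4 = {2, 6, 11, 12}  B5 = {5, 6, 11, 12}  B6 = {5, 9, 11, 12}  B7 = {5, 8, 9, 12}  B8 = {5, 8, 9, 10}  B9 = {1, 8, 9, 10}
Tree: B1–B2, B2–B3, B3–B4, B4–B5, B5–B6, B6–B7, B7–B8, B8–B9
The largest bag has 4 vertices, giving width 3; this decomposition certifies tw(G) ≤ 3. For the lower bound: the 4 vertex sets {3,4,7}, {2}, {6}, {5,9,11,12} are disjoint, each induces a connected subgraph, and every pair is joined by at least one edge of G. Contracting each set to a single vertex therefore yields K_{4} as a minor, and since treewidth is minor-monotone, tw(G) ≥ tw(K_{4}) = 3. Therefore the treewidth is 3.

3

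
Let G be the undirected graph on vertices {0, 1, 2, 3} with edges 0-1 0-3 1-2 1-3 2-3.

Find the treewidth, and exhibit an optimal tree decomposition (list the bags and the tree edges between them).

Treewidth 2.
Bags: B1 = {1, 2, 3}  B2 = {0, 1, 3}
Tree: B1–B2

Each bag holds 3 vertices, so the decomposition has width 2, which upper-bounds the treewidth. For the lower bound, the 3 vertices {0, 1, 3} are pairwise adjacent, and any tree decomposition puts a clique entirely inside one bag — forcing width ≥ 2. Combining the bounds, tw(G) = 2.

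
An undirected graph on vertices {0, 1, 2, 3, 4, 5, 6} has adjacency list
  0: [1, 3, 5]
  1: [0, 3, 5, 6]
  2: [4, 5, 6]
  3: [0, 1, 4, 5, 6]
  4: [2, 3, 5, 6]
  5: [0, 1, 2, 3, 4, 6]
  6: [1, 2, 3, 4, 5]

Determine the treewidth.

3

A width-3 tree decomposition is:
Bags: B1 = {1, 3, 5, 6}  B2 = {0, 1, 3, 5}  B3 = {3, 4, 5, 6}  B4 = {2, 4, 5, 6}
Tree: B1–B2, B1–B3, B3–B4
Every bag has size at most 4, so the width is 4 − 1 = 3 and tw(G) ≤ 3. For the lower bound, the 4 vertices {2, 4, 5, 6} are pairwise adjacent, and any tree decomposition puts a clique entirely inside one bag — forcing width ≥ 3. Combining the bounds, tw(G) = 3.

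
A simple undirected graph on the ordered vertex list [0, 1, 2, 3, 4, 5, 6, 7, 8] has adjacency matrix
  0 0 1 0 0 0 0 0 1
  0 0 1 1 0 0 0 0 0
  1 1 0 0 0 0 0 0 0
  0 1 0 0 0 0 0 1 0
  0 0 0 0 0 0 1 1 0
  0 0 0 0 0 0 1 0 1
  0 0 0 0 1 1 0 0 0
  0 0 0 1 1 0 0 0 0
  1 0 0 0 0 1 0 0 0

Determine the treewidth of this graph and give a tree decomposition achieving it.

Each bag holds 3 vertices, so the decomposition has width 2, which upper-bounds the treewidth. For the lower bound, G contains the cycle 4–7–3–1–2–0–8–5–6–4, so G is not a forest; only forests have treewidth ≤ 1, hence tw(G) ≥ 2. The upper and lower bounds meet at 2, so that is the treewidth.

Treewidth 2.
Bags: B1 = {3, 4, 7}  B2 = {1, 3, 4}  B3 = {1, 2, 4}  B4 = {0, 2, 4}  B5 = {0, 4, 8}  B6 = {4, 5, 8}  B7 = {4, 5, 6}
Tree: B1–B2, B2–B3, B3–B4, B4–B5, B5–B6, B6–B7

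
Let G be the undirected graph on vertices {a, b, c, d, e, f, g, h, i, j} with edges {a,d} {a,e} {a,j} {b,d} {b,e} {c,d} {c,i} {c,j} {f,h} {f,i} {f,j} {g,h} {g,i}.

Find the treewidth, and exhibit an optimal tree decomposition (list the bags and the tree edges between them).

Each bag holds 3 vertices, so the decomposition has width 2, which upper-bounds the treewidth. For the lower bound, G contains the cycle e–b–d–a–e, so G is not a forest; only forests have treewidth ≤ 1, hence tw(G) ≥ 2. Hence tw(G) = 2 exactly.

Treewidth 2.
One such decomposition:
Bags: B1 = {a, b, e}  B2 = {a, b, d}  B3 = {a, d, j}  B4 = {c, d, j}  B5 = {c, f, j}  B6 = {c, f, i}  B7 = {f, h, i}  B8 = {g, h, i}
Tree: B1–B2, B2–B3, B3–B4, B4–B5, B5–B6, B6–B7, B7–B8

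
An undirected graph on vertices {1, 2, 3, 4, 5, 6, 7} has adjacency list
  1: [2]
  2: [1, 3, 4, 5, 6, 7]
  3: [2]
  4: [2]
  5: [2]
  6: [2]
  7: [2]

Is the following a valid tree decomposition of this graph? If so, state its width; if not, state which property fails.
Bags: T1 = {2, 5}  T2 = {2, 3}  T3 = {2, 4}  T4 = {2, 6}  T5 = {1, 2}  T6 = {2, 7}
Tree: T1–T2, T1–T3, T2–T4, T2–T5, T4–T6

Yes; width 1.

Vertex coverage: the bags together contain {1, 2, 3, 4, 5, 6, 7}, the full vertex set. Edge coverage: each edge of G has both endpoints in at least one bag. Running intersection: for every vertex, the bags containing it form a connected subtree. All three properties hold, so this is a valid tree decomposition of width max|bag| − 1 = 1, and hence tw(G) ≤ 1.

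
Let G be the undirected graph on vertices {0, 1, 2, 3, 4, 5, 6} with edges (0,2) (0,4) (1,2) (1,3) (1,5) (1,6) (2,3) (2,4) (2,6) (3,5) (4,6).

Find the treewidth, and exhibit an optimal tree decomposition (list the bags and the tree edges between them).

The largest bag has 3 vertices, giving width 2; this decomposition certifies tw(G) ≤ 2. On the other hand G contains the 3-clique {0, 2, 4}. A clique must lie in a single bag of any decomposition, so no decomposition can have width below 2. Combining the bounds, tw(G) = 2.

Treewidth 2.
One such decomposition:
Bags: B1 = {1, 2, 6}  B2 = {1, 2, 3}  B3 = {2, 4, 6}  B4 = {0, 2, 4}  B5 = {1, 3, 5}
Tree: B1–B2, B1–B3, B3–B4, B2–B5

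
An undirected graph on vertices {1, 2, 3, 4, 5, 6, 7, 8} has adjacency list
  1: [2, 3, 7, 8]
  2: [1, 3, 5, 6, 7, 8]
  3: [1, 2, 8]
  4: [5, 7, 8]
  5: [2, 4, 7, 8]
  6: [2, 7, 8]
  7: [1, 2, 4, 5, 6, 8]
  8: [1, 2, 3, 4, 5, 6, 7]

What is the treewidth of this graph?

A width-3 tree decomposition is:
Bags: B1 = {2, 5, 7, 8}  B2 = {1, 2, 7, 8}  B3 = {1, 2, 3, 8}  B4 = {4, 5, 7, 8}  B5 = {2, 6, 7, 8}
Tree: B1–B2, B2–B3, B1–B4, B2–B5
Each bag holds 4 vertices, so the decomposition has width 3, which upper-bounds the treewidth. Conversely, {1, 2, 3, 8} is a clique of size 4, and the vertices of any clique must share a bag in every tree decomposition; so some bag has ≥ 4 vertices and tw(G) ≥ 3. Hence tw(G) = 3 exactly.

3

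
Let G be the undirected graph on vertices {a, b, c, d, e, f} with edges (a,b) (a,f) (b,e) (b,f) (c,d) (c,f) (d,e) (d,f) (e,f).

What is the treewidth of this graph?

2

A width-2 tree decomposition is:
Bags: B1 = {d, e, f}  B2 = {b, e, f}  B3 = {a, b, f}  B4 = {c, d, f}
Tree: B1–B2, B2–B3, B1–B4
Each bag holds 3 vertices, so the decomposition has width 2, which upper-bounds the treewidth. On the other hand G contains the 3-clique {d, e, f}. A clique must lie in a single bag of any decomposition, so no decomposition can have width below 2. Therefore the treewidth is 2.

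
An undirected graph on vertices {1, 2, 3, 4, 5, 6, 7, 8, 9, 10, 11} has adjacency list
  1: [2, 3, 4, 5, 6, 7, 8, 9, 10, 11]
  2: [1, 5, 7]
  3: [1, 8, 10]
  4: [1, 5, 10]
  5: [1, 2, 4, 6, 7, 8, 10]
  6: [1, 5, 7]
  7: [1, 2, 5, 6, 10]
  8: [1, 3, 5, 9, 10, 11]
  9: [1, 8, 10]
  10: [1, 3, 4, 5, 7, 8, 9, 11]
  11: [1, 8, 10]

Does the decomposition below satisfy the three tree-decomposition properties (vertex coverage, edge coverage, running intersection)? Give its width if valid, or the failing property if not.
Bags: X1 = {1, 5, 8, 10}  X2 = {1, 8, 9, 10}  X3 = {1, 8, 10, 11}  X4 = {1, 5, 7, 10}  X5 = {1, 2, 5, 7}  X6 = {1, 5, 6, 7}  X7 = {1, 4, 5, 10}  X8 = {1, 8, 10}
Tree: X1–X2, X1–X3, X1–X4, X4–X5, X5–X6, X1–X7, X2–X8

No — vertex 3 appears in no bag.

A tree decomposition must satisfy three properties: every vertex lies in some bag; for every edge, both endpoints lie together in some bag; and for every vertex, the bags containing it form a connected subtree. Here vertex 3 appears in no bag, so the decomposition is invalid.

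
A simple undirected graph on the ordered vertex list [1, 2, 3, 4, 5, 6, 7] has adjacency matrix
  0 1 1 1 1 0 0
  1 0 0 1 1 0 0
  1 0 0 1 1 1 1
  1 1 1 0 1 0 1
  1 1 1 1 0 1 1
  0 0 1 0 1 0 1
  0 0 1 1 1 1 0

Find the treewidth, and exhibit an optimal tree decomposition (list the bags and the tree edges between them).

Treewidth 3.
Bags: B1 = {1, 2, 4, 5}  B2 = {1, 3, 4, 5}  B3 = {3, 4, 5, 7}  B4 = {3, 5, 6, 7}
Tree: B1–B2, B2–B3, B3–B4

Every bag has size at most 4, so the width is 4 − 1 = 3 and tw(G) ≤ 3. On the other hand G contains the 4-clique {1, 2, 4, 5}. A clique must lie in a single bag of any decomposition, so no decomposition can have width below 3. Hence tw(G) = 3 exactly.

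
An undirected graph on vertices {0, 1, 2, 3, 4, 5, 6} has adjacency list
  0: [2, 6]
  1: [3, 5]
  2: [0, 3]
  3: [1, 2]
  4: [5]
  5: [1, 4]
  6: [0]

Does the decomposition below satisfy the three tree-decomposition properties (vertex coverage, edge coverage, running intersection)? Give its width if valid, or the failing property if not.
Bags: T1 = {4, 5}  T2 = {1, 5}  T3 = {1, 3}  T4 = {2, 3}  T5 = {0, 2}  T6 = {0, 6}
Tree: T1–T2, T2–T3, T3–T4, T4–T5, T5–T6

Yes; width 1.

Every vertex of G appears in some bag (union = {0, 1, 2, 3, 4, 5, 6}); every edge is covered by a bag; and for each vertex v the set of bags containing v is connected in the bag tree. The decomposition is therefore valid. The largest bag has 2 vertices, so the width is 1.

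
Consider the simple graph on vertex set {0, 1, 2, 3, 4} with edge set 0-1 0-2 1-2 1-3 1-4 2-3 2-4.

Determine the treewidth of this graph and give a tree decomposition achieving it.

Each bag holds 3 vertices, so the decomposition has width 2, which upper-bounds the treewidth. On the other hand G contains the 3-clique {0, 1, 2}. A clique must lie in a single bag of any decomposition, so no decomposition can have width below 2. Therefore the treewidth is 2.

Treewidth 2.
One optimal decomposition is:
Bags: B1 = {1, 2, 3}  B2 = {1, 2, 4}  B3 = {0, 1, 2}
Tree: B1–B2, B1–B3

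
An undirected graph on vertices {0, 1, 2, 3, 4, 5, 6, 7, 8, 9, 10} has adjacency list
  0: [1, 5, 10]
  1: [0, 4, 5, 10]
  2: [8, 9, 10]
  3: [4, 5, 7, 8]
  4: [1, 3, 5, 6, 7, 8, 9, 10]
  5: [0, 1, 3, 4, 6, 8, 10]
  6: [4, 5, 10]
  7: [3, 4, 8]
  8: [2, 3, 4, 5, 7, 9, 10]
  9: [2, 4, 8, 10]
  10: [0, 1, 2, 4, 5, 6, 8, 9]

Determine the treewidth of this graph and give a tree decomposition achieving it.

Treewidth 3.
One such decomposition:
Bags: B1 = {3, 4, 5, 8}  B2 = {4, 5, 8, 10}  B3 = {4, 5, 6, 10}  B4 = {4, 8, 9, 10}  B5 = {3, 4, 7, 8}  B6 = {2, 8, 9, 10}  B7 = {1, 4, 5, 10}  B8 = {0, 1, 5, 10}
Tree: B1–B2, B2–B3, B2–B4, B1–B5, B4–B6, B2–B7, B7–B8

Each bag holds 4 vertices, so the decomposition has width 3, which upper-bounds the treewidth. For the lower bound, the 4 vertices {0, 1, 5, 10} are pairwise adjacent, and any tree decomposition puts a clique entirely inside one bag — forcing width ≥ 3. Combining the bounds, tw(G) = 3.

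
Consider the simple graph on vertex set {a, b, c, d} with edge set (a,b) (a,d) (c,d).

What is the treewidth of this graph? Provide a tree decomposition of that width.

Each bag holds 2 vertices, so the decomposition has width 1, which upper-bounds the treewidth. G has an edge, so its treewidth is at least 1. Combining the bounds, tw(G) = 1.

Treewidth 1.
One optimal decomposition is:
Bags: B1 = {c, d}  B2 = {a, d}  B3 = {a, b}
Tree: B1–B2, B2–B3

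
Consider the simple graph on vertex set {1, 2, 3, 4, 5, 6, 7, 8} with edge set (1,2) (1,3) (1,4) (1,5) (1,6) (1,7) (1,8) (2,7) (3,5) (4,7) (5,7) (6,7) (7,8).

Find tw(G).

2

A width-2 tree decomposition is:
Bags: B1 = {1, 4, 7}  B2 = {1, 5, 7}  B3 = {1, 7, 8}  B4 = {1, 3, 5}  B5 = {1, 6, 7}  B6 = {1, 2, 7}
Tree: B1–B2, B1–B3, B2–B4, B1–B5, B3–B6
Every bag has size at most 3, so the width is 3 − 1 = 2 and tw(G) ≤ 2. Conversely, {1, 3, 5} is a clique of size 3, and the vertices of any clique must share a bag in every tree decomposition; so some bag has ≥ 3 vertices and tw(G) ≥ 2. Hence tw(G) = 2 exactly.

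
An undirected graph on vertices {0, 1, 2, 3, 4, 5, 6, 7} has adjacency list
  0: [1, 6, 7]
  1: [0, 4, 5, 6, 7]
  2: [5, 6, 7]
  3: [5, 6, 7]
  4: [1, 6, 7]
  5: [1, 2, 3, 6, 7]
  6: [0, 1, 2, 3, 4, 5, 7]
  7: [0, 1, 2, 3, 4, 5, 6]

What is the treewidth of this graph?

3

A width-3 tree decomposition is:
Bags: B1 = {1, 5, 6, 7}  B2 = {0, 1, 6, 7}  B3 = {3, 5, 6, 7}  B4 = {2, 5, 6, 7}  B5 = {1, 4, 6, 7}
Tree: B1–B2, B1–B3, B3–B4, B2–B5
Every bag has size at most 4, so the width is 4 − 1 = 3 and tw(G) ≤ 3. Conversely, {0, 1, 6, 7} is a clique of size 4, and the vertices of any clique must share a bag in every tree decomposition; so some bag has ≥ 4 vertices and tw(G) ≥ 3. Combining the bounds, tw(G) = 3.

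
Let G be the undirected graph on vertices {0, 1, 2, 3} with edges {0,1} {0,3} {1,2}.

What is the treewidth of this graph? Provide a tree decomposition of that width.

Each bag holds 2 vertices, so the decomposition has width 1, which upper-bounds the treewidth. G has an edge, so its treewidth is at least 1. Hence tw(G) = 1 exactly.

Treewidth 1.
One optimal decomposition is:
Bags: B1 = {1, 2}  B2 = {0, 1}  B3 = {0, 3}
Tree: B1–B2, B2–B3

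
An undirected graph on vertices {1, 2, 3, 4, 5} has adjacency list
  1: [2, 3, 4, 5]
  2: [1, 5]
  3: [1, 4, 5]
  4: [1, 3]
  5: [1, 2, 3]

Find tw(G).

2

A width-2 tree decomposition is:
Bags: B1 = {1, 3, 5}  B2 = {1, 2, 5}  B3 = {1, 3, 4}
Tree: B1–B2, B1–B3
Every bag has size at most 3, so the width is 3 − 1 = 2 and tw(G) ≤ 2. On the other hand G contains the 3-clique {1, 2, 5}. A clique must lie in a single bag of any decomposition, so no decomposition can have width below 2. Hence tw(G) = 2 exactly.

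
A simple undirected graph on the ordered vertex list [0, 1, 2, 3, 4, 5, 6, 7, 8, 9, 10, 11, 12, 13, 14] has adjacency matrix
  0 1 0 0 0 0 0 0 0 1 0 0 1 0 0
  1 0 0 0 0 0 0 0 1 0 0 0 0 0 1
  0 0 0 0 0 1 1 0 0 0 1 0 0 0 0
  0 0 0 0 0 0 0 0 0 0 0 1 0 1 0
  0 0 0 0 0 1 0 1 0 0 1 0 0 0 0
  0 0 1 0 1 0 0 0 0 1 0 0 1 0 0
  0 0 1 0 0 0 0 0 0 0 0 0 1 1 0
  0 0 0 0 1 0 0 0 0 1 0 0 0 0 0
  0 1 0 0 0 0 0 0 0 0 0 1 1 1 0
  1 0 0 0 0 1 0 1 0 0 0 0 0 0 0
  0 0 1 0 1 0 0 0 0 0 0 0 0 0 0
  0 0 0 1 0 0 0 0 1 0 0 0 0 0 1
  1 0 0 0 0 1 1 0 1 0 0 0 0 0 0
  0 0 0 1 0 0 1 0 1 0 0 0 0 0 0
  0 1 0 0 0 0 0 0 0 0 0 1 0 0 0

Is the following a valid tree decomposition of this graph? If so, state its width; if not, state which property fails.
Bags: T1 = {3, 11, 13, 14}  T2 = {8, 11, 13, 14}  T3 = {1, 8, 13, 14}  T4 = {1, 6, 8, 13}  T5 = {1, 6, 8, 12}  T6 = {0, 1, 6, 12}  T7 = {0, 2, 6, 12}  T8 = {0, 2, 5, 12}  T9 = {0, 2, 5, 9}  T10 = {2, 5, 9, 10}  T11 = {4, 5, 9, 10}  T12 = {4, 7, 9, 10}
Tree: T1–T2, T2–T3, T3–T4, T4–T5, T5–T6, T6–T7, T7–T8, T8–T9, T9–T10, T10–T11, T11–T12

Yes; width 3.

Checking the three conditions: (i) the bags cover all of {0, 1, 2, 3, 4, 5, 6, 7, 8, 9, 10, 11, 12, 13, 14}; (ii) for each edge, some bag contains both endpoints; (iii) the bags containing any fixed vertex form a subtree. All hold, so the decomposition is valid with width 4 − 1 = 3.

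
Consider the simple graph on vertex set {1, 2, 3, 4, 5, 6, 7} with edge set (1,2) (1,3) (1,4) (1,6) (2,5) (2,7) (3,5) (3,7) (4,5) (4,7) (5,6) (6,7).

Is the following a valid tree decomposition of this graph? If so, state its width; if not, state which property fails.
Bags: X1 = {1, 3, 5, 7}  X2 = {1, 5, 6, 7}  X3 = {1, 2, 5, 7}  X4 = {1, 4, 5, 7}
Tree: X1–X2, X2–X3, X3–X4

Yes; width 3.

Vertex coverage: the bags together contain {1, 2, 3, 4, 5, 6, 7}, the full vertex set. Edge coverage: each edge of G has both endpoints in at least one bag. Running intersection: for every vertex, the bags containing it form a connected subtree. All three properties hold, so this is a valid tree decomposition of width max|bag| − 1 = 3, and hence tw(G) ≤ 3.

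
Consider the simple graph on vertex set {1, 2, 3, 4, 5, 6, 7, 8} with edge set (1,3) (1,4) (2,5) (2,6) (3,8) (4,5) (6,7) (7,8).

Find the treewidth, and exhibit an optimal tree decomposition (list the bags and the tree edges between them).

Each bag holds 3 vertices, so the decomposition has width 2, which upper-bounds the treewidth. The edges 4–1–3–8–7–6–2–5–4 form a cycle, so G is not a tree and its treewidth is at least 2. Combining the bounds, tw(G) = 2.

Treewidth 2.
Bags: B1 = {1, 3, 4}  B2 = {3, 4, 8}  B3 = {4, 7, 8}  B4 = {4, 6, 7}  B5 = {2, 4, 6}  B6 = {2, 4, 5}
Tree: B1–B2, B2–B3, B3–B4, B4–B5, B5–B6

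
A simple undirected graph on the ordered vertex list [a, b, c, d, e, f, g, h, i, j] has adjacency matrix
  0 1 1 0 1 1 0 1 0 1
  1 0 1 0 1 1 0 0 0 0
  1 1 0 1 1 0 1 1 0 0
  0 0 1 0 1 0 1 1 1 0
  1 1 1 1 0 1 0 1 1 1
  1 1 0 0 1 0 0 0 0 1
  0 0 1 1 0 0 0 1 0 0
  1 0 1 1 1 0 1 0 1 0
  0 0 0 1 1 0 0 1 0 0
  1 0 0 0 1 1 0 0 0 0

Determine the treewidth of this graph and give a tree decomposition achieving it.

Every bag has size at most 4, so the width is 4 − 1 = 3 and tw(G) ≤ 3. On the other hand G contains the 4-clique {c, d, g, h}. A clique must lie in a single bag of any decomposition, so no decomposition can have width below 3. The upper and lower bounds meet at 3, so that is the treewidth.

Treewidth 3.
One such decomposition:
Bags: B1 = {c, d, g, h}  B2 = {c, d, e, h}  B3 = {a, c, e, h}  B4 = {a, b, c, e}  B5 = {a, b, e, f}  B6 = {d, e, h, i}  B7 = {a, e, f, j}
Tree: B1–B2, B2–B3, B3–B4, B4–B5, B2–B6, B5–B7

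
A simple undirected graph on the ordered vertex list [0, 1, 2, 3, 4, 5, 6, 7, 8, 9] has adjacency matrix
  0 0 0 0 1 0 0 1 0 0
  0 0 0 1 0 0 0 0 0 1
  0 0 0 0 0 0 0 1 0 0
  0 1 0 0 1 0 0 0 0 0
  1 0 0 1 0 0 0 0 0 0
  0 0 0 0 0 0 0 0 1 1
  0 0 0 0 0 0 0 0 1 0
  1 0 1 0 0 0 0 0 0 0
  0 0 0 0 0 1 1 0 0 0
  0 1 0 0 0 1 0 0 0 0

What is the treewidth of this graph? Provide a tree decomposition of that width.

Every bag has size at most 2, so the width is 2 − 1 = 1 and tw(G) ≤ 1. Any graph with an edge has treewidth ≥ 1, and G has the edge 2–7. Therefore the treewidth is 1.

Treewidth 1.
Bags: B1 = {2, 7}  B2 = {0, 7}  B3 = {0, 4}  B4 = {3, 4}  B5 = {1, 3}  B6 = {1, 9}  B7 = {5, 9}  B8 = {5, 8}  B9 = {6, 8}
Tree: B1–B2, B2–B3, B3–B4, B4–B5, B5–B6, B6–B7, B7–B8, B8–B9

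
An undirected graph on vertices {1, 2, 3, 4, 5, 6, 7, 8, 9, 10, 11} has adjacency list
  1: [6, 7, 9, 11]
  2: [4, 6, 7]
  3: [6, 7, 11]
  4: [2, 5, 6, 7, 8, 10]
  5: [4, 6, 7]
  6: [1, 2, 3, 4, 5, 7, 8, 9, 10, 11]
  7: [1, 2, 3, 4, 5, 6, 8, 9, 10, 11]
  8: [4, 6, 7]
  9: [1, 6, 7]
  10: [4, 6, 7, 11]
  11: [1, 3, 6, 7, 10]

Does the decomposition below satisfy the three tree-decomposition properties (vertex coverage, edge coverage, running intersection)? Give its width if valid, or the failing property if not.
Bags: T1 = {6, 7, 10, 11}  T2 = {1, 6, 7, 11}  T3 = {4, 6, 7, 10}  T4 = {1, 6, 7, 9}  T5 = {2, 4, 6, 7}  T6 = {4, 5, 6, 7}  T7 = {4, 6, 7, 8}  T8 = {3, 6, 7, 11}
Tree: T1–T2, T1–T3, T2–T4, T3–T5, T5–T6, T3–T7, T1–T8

Every vertex of G appears in some bag (union = {1, 2, 3, 4, 5, 6, 7, 8, 9, 10, 11}); every edge is covered by a bag; and for each vertex v the set of bags containing v is connected in the bag tree. The decomposition is therefore valid. The largest bag has 4 vertices, so the width is 3.

Yes; width 3.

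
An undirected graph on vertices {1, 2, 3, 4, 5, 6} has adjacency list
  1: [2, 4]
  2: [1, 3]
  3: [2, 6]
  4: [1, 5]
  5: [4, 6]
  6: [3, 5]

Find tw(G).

A width-2 tree decomposition is:
Bags: B1 = {2, 3, 6}  B2 = {1, 2, 6}  B3 = {1, 4, 6}  B4 = {4, 5, 6}
Tree: B1–B2, B2–B3, B3–B4
Each bag holds 3 vertices, so the decomposition has width 2, which upper-bounds the treewidth. The edges 6–3–2–1–4–5–6 form a cycle, so G is not a tree and its treewidth is at least 2. Therefore the treewidth is 2.

2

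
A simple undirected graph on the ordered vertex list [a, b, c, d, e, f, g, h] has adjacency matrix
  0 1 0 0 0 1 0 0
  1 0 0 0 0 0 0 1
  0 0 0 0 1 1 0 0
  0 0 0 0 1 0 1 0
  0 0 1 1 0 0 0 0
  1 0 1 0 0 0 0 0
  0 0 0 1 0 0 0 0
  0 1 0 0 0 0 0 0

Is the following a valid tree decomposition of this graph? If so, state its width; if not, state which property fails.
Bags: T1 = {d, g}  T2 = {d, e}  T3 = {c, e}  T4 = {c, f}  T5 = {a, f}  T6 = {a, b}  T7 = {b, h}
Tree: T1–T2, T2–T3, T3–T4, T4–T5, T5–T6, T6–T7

Checking the three conditions: (i) the bags cover all of {a, b, c, d, e, f, g, h}; (ii) for each edge, some bag contains both endpoints; (iii) the bags containing any fixed vertex form a subtree. All hold, so the decomposition is valid with width 2 − 1 = 1.

Yes; width 1.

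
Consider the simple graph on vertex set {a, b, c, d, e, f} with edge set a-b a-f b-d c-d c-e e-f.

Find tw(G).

A width-2 tree decomposition is:
Bags: B1 = {c, e, f}  B2 = {c, d, f}  B3 = {b, d, f}  B4 = {a, b, f}
Tree: B1–B2, B2–B3, B3–B4
Each bag holds 3 vertices, so the decomposition has width 2, which upper-bounds the treewidth. For the lower bound, G contains the cycle f–e–c–d–b–a–f, so G is not a forest; only forests have treewidth ≤ 1, hence tw(G) ≥ 2. Combining the bounds, tw(G) = 2.

2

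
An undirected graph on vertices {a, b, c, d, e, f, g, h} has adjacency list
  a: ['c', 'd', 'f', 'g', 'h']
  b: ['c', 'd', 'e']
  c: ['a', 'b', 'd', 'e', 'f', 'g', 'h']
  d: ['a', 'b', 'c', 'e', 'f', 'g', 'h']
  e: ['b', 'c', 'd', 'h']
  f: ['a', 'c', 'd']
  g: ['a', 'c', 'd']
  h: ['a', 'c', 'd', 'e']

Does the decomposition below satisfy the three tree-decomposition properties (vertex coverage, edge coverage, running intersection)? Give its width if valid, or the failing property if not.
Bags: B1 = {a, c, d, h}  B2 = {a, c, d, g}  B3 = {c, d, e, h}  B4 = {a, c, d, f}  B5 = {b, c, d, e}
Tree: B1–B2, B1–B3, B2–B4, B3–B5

Every vertex of G appears in some bag (union = {a, b, c, d, e, f, g, h}); every edge is covered by a bag; and for each vertex v the set of bags containing v is connected in the bag tree. The decomposition is therefore valid. The largest bag has 4 vertices, so the width is 3.

Yes; width 3.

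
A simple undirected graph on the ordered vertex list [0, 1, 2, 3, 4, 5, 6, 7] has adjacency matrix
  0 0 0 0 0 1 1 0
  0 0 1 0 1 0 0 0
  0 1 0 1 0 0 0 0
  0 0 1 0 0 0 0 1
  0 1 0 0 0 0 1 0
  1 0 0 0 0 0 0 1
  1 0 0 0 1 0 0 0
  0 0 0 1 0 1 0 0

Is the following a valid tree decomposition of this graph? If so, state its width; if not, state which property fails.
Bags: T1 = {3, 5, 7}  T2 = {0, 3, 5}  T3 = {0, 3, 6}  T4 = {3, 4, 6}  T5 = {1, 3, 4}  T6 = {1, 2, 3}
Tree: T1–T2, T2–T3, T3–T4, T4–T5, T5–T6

Every vertex of G appears in some bag (union = {0, 1, 2, 3, 4, 5, 6, 7}); every edge is covered by a bag; and for each vertex v the set of bags containing v is connected in the bag tree. The decomposition is therefore valid. The largest bag has 3 vertices, so the width is 2.

Yes; width 2.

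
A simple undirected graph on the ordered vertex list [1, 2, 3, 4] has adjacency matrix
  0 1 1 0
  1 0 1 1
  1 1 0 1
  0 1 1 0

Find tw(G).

A width-2 tree decomposition is:
Bags: B1 = {1, 2, 3}  B2 = {2, 3, 4}
Tree: B1–B2
The largest bag has 3 vertices, giving width 2; this decomposition certifies tw(G) ≤ 2. Conversely, {1, 2, 3} is a clique of size 3, and the vertices of any clique must share a bag in every tree decomposition; so some bag has ≥ 3 vertices and tw(G) ≥ 2. Therefore the treewidth is 2.

2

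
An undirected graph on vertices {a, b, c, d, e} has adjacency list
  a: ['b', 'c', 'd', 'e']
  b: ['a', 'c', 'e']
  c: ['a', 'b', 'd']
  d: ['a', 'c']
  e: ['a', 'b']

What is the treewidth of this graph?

A width-2 tree decomposition is:
Bags: B1 = {a, b, c}  B2 = {a, c, d}  B3 = {a, b, e}
Tree: B1–B2, B1–B3
Every bag has size at most 3, so the width is 3 − 1 = 2 and tw(G) ≤ 2. For the lower bound, the 3 vertices {a, b, e} are pairwise adjacent, and any tree decomposition puts a clique entirely inside one bag — forcing width ≥ 2. Combining the bounds, tw(G) = 2.

2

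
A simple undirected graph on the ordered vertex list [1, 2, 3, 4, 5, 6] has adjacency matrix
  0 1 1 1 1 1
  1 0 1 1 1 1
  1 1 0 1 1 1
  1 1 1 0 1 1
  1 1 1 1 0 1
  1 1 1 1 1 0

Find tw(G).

5

A width-5 tree decomposition is:
Bags: B1 = {1, 2, 3, 4, 5, 6}
Tree: (single bag)
A single bag containing all 6 vertices is trivially a valid decomposition of width 5. Conversely, {1, 2, 3, 4, 5, 6} is a clique of size 6, and the vertices of any clique must share a bag in every tree decomposition; so some bag has ≥ 6 vertices and tw(G) ≥ 5. The upper and lower bounds meet at 5, so that is the treewidth.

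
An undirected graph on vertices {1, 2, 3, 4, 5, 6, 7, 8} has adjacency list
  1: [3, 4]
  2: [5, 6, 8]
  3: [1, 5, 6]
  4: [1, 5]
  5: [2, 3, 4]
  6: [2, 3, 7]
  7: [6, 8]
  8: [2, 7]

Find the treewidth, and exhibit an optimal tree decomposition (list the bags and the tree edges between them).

Treewidth 2.
One such decomposition:
Bags: B1 = {1, 4, 5}  B2 = {1, 3, 5}  B3 = {2, 3, 5}  B4 = {2, 3, 6}  B5 = {2, 6, 8}  B6 = {6, 7, 8}
Tree: B1–B2, B2–B3, B3–B4, B4–B5, B5–B6

The largest bag has 3 vertices, giving width 2; this decomposition certifies tw(G) ≤ 2. Since 4–1–3–5–4 is a cycle in G, G is not acyclic. Forests are exactly the graphs of treewidth ≤ 1, so tw(G) ≥ 2. Combining the bounds, tw(G) = 2.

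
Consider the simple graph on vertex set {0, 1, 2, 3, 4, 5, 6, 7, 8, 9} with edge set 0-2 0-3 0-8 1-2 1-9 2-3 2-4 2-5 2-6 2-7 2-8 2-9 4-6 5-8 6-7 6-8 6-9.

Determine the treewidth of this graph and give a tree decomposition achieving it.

Each bag holds 3 vertices, so the decomposition has width 2, which upper-bounds the treewidth. On the other hand G contains the 3-clique {0, 2, 8}. A clique must lie in a single bag of any decomposition, so no decomposition can have width below 2. Hence tw(G) = 2 exactly.

Treewidth 2.
One optimal decomposition is:
Bags: B1 = {2, 6, 9}  B2 = {1, 2, 9}  B3 = {2, 6, 8}  B4 = {2, 5, 8}  B5 = {0, 2, 8}  B6 = {2, 6, 7}  B7 = {0, 2, 3}  B8 = {2, 4, 6}
Tree: B1–B2, B1–B3, B3–B4, B4–B5, B3–B6, B5–B7, B1–B8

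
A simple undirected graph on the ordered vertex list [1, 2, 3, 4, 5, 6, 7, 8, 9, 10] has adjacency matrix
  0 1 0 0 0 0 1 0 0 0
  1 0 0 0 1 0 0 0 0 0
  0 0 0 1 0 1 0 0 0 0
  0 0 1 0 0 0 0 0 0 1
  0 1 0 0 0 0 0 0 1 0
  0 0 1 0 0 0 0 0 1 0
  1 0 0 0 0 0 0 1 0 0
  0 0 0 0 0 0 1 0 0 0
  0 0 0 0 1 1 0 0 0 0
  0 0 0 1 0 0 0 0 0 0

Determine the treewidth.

A width-1 tree decomposition is:
Bags: B1 = {4, 10}  B2 = {3, 4}  B3 = {3, 6}  B4 = {6, 9}  B5 = {5, 9}  B6 = {2, 5}  B7 = {1, 2}  B8 = {1, 7}  B9 = {7, 8}
Tree: B1–B2, B2–B3, B3–B4, B4–B5, B5–B6, B6–B7, B7–B8, B8–B9
Each bag holds 2 vertices, so the decomposition has width 1, which upper-bounds the treewidth. G has an edge, so its treewidth is at least 1. The upper and lower bounds meet at 1, so that is the treewidth.

1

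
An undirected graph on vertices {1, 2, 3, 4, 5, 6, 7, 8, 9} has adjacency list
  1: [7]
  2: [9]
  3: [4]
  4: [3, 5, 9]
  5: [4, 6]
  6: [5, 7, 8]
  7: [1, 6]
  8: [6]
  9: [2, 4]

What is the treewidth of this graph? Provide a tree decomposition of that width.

The largest bag has 2 vertices, giving width 1; this decomposition certifies tw(G) ≤ 1. G has an edge, so its treewidth is at least 1. Hence tw(G) = 1 exactly.

Treewidth 1.
Bags: B1 = {5, 6}  B2 = {4, 5}  B3 = {4, 9}  B4 = {3, 4}  B5 = {6, 7}  B6 = {6, 8}  B7 = {1, 7}  B8 = {2, 9}
Tree: B1–B2, B2–B3, B3–B4, B1–B5, B1–B6, B5–B7, B3–B8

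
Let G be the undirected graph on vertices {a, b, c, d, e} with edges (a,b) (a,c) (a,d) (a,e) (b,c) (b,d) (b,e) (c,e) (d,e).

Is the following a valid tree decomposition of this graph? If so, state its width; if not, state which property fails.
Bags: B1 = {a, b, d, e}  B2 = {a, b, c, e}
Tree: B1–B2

Yes; width 3.

Vertex coverage: the bags together contain {a, b, c, d, e}, the full vertex set. Edge coverage: each edge of G has both endpoints in at least one bag. Running intersection: for every vertex, the bags containing it form a connected subtree. All three properties hold, so this is a valid tree decomposition of width max|bag| − 1 = 3, and hence tw(G) ≤ 3.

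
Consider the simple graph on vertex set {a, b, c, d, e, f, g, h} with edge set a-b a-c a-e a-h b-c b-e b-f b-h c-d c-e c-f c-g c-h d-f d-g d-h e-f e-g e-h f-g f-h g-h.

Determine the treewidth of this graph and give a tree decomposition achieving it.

The largest bag has 5 vertices, giving width 4; this decomposition certifies tw(G) ≤ 4. Conversely, {a, b, c, e, h} is a clique of size 5, and the vertices of any clique must share a bag in every tree decomposition; so some bag has ≥ 5 vertices and tw(G) ≥ 4. Therefore the treewidth is 4.

Treewidth 4.
Bags: B1 = {a, b, c, e, h}  B2 = {b, c, e, f, h}  B3 = {c, e, f, g, h}  B4 = {c, d, f, g, h}
Tree: B1–B2, B2–B3, B3–B4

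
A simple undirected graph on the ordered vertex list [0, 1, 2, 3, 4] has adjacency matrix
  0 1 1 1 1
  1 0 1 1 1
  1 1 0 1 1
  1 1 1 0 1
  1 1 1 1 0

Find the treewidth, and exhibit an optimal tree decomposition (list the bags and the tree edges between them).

Treewidth 4.
One optimal decomposition is:
Bags: B1 = {0, 1, 2, 3, 4}
Tree: (single bag)

A single bag containing all 5 vertices is trivially a valid decomposition of width 4. For the lower bound, the 5 vertices {0, 1, 2, 3, 4} are pairwise adjacent, and any tree decomposition puts a clique entirely inside one bag — forcing width ≥ 4. The upper and lower bounds meet at 4, so that is the treewidth.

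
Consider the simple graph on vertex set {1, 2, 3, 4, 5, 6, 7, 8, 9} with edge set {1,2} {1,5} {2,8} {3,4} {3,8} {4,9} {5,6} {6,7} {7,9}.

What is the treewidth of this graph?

2

A width-2 tree decomposition is:
Bags: B1 = {3, 4, 9}  B2 = {3, 8, 9}  B3 = {2, 8, 9}  B4 = {1, 2, 9}  B5 = {1, 5, 9}  B6 = {5, 6, 9}  B7 = {6, 7, 9}
Tree: B1–B2, B2–B3, B3–B4, B4–B5, B5–B6, B6–B7
Every bag has size at most 3, so the width is 3 − 1 = 2 and tw(G) ≤ 2. The edges 9–4–3–8–2–1–5–6–7–9 form a cycle, so G is not a tree and its treewidth is at least 2. Therefore the treewidth is 2.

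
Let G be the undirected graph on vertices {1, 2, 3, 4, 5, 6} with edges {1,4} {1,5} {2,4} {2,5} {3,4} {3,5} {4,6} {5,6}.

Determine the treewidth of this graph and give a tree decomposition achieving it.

Every bag has size at most 3, so the width is 3 − 1 = 2 and tw(G) ≤ 2. Since 3–4–1–5–3 is a cycle in G, G is not acyclic. Forests are exactly the graphs of treewidth ≤ 1, so tw(G) ≥ 2. Hence tw(G) = 2 exactly.

Treewidth 2.
One such decomposition:
Bags: B1 = {3, 4, 5}  B2 = {1, 4, 5}  B3 = {2, 4, 5}  B4 = {4, 5, 6}
Tree: B1–B2, B2–B3, B3–B4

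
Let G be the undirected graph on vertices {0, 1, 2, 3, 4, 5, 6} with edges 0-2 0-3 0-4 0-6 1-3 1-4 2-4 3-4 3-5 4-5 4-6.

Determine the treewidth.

2

A width-2 tree decomposition is:
Bags: B1 = {3, 4, 5}  B2 = {1, 3, 4}  B3 = {0, 3, 4}  B4 = {0, 2, 4}  B5 = {0, 4, 6}
Tree: B1–B2, B2–B3, B3–B4, B4–B5
Every bag has size at most 3, so the width is 3 − 1 = 2 and tw(G) ≤ 2. Conversely, {0, 2, 4} is a clique of size 3, and the vertices of any clique must share a bag in every tree decomposition; so some bag has ≥ 3 vertices and tw(G) ≥ 2. Combining the bounds, tw(G) = 2.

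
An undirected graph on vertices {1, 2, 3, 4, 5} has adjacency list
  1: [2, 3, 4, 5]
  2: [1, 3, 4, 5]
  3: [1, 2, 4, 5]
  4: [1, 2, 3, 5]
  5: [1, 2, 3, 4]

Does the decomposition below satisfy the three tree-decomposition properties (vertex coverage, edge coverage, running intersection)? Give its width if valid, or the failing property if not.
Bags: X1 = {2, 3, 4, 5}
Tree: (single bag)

A tree decomposition must satisfy three properties: every vertex lies in some bag; for every edge, both endpoints lie together in some bag; and for every vertex, the bags containing it form a connected subtree. Here vertex 1 appears in no bag, so the decomposition is invalid.

No — vertex 1 appears in no bag.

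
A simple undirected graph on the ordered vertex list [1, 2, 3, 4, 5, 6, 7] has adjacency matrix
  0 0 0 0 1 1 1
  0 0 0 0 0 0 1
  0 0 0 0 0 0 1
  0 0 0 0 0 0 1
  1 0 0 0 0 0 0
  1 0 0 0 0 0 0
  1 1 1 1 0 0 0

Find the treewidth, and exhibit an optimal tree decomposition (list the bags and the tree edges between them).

Every bag has size at most 2, so the width is 2 − 1 = 1 and tw(G) ≤ 1. G has an edge, so its treewidth is at least 1. Combining the bounds, tw(G) = 1.

Treewidth 1.
One optimal decomposition is:
Bags: B1 = {1, 7}  B2 = {3, 7}  B3 = {1, 5}  B4 = {1, 6}  B5 = {4, 7}  B6 = {2, 7}
Tree: B1–B2, B1–B3, B1–B4, B2–B5, B2–B6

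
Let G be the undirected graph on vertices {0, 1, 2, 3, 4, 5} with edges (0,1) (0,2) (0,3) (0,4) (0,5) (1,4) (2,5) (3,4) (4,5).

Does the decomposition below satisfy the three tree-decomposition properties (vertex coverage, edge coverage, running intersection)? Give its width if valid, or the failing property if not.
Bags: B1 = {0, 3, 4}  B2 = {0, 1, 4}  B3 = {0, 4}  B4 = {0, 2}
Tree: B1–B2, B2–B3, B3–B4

A tree decomposition must satisfy three properties: every vertex lies in some bag; for every edge, both endpoints lie together in some bag; and for every vertex, the bags containing it form a connected subtree. Here vertex 5 appears in no bag, so the decomposition is invalid.

No — vertex 5 appears in no bag.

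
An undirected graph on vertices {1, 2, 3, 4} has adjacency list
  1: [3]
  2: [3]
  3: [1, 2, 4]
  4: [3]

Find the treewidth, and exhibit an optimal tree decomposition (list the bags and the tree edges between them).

Treewidth 1.
Bags: B1 = {1, 3}  B2 = {3, 4}  B3 = {2, 3}
Tree: B1–B2, B2–B3

Each bag holds 2 vertices, so the decomposition has width 1, which upper-bounds the treewidth. Since G has at least one edge (e.g. 3–1), it is not an edgeless graph, so tw(G) ≥ 1. Combining the bounds, tw(G) = 1.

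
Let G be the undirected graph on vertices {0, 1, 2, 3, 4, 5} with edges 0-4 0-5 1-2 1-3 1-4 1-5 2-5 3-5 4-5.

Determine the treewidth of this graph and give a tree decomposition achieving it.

Treewidth 2.
Bags: B1 = {1, 3, 5}  B2 = {1, 4, 5}  B3 = {0, 4, 5}  B4 = {1, 2, 5}
Tree: B1–B2, B2–B3, B1–B4

Each bag holds 3 vertices, so the decomposition has width 2, which upper-bounds the treewidth. For the lower bound, the 3 vertices {0, 4, 5} are pairwise adjacent, and any tree decomposition puts a clique entirely inside one bag — forcing width ≥ 2. Combining the bounds, tw(G) = 2.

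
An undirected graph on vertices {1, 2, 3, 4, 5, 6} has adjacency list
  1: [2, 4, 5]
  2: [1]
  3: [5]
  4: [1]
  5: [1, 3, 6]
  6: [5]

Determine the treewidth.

A width-1 tree decomposition is:
Bags: B1 = {5, 6}  B2 = {3, 5}  B3 = {1, 5}  B4 = {1, 2}  B5 = {1, 4}
Tree: B1–B2, B1–B3, B3–B4, B3–B5
The largest bag has 2 vertices, giving width 1; this decomposition certifies tw(G) ≤ 1. Since G has at least one edge (e.g. 5–6), it is not an edgeless graph, so tw(G) ≥ 1. Therefore the treewidth is 1.

1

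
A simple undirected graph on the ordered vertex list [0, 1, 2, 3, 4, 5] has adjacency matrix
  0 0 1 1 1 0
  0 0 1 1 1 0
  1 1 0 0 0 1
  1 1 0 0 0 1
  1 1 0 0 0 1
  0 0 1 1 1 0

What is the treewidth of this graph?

3

A width-3 tree decomposition is:
Bags: B1 = {1, 2, 3, 4}  B2 = {2, 3, 4, 5}  B3 = {0, 2, 3, 4}
Tree: B1–B2, B2–B3
The largest bag has 4 vertices, giving width 3; this decomposition certifies tw(G) ≤ 3. For the lower bound: the 4 vertex sets {1,2}, {4,5}, {3}, {0} are disjoint, each induces a connected subgraph, and every pair is joined by at least one edge of G. Contracting each set to a single vertex therefore yields K_{4} as a minor, and since treewidth is minor-monotone, tw(G) ≥ tw(K_{4}) = 3. The upper and lower bounds meet at 3, so that is the treewidth.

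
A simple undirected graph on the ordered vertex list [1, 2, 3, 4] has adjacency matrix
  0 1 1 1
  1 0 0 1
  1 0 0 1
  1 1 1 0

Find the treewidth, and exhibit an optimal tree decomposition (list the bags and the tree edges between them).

The largest bag has 3 vertices, giving width 2; this decomposition certifies tw(G) ≤ 2. For the lower bound, the 3 vertices {1, 2, 4} are pairwise adjacent, and any tree decomposition puts a clique entirely inside one bag — forcing width ≥ 2. Combining the bounds, tw(G) = 2.

Treewidth 2.
One such decomposition:
Bags: B1 = {1, 2, 4}  B2 = {1, 3, 4}
Tree: B1–B2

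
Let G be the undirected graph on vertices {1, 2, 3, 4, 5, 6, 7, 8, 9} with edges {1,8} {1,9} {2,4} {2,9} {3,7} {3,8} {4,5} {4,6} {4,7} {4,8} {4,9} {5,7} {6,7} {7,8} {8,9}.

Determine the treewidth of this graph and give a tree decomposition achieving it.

Each bag holds 3 vertices, so the decomposition has width 2, which upper-bounds the treewidth. Conversely, {1, 8, 9} is a clique of size 3, and the vertices of any clique must share a bag in every tree decomposition; so some bag has ≥ 3 vertices and tw(G) ≥ 2. Therefore the treewidth is 2.

Treewidth 2.
One such decomposition:
Bags: B1 = {4, 8, 9}  B2 = {4, 7, 8}  B3 = {4, 6, 7}  B4 = {2, 4, 9}  B5 = {4, 5, 7}  B6 = {1, 8, 9}  B7 = {3, 7, 8}
Tree: B1–B2, B2–B3, B1–B4, B3–B5, B1–B6, B2–B7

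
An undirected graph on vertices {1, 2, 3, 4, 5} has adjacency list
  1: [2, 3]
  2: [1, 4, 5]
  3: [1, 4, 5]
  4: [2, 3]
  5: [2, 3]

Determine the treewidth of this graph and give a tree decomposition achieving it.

Treewidth 2.
One such decomposition:
Bags: B1 = {2, 3, 4}  B2 = {2, 3, 5}  B3 = {1, 2, 3}
Tree: B1–B2, B2–B3

The largest bag has 3 vertices, giving width 2; this decomposition certifies tw(G) ≤ 2. The edges 4–2–5–3–4 form a cycle, so G is not a tree and its treewidth is at least 2. Hence tw(G) = 2 exactly.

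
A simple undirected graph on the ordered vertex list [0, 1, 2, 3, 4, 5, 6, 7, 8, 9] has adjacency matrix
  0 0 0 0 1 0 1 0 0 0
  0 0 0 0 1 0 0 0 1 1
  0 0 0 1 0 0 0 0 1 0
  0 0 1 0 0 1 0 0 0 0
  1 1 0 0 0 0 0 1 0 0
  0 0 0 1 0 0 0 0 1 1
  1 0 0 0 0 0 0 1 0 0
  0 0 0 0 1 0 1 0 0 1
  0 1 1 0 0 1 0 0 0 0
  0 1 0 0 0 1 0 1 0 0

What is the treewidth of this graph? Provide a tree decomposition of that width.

Each bag holds 3 vertices, so the decomposition has width 2, which upper-bounds the treewidth. For the lower bound, G contains the cycle 3–2–8–5–3, so G is not a forest; only forests have treewidth ≤ 1, hence tw(G) ≥ 2. The upper and lower bounds meet at 2, so that is the treewidth.

Treewidth 2.
One optimal decomposition is:
Bags: B1 = {2, 3, 5}  B2 = {2, 5, 8}  B3 = {5, 8, 9}  B4 = {1, 8, 9}  B5 = {1, 7, 9}  B6 = {1, 4, 7}  B7 = {4, 6, 7}  B8 = {0, 4, 6}
Tree: B1–B2, B2–B3, B3–B4, B4–B5, B5–B6, B6–B7, B7–B8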